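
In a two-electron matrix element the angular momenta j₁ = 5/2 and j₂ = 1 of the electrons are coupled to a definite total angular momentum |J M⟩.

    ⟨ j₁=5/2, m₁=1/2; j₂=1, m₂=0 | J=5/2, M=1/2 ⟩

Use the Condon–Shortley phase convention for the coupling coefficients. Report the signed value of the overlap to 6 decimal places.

+√(1/35) ≈ +0.169031

j₁+j₂−J=1  J+j₁−j₂=4  J−j₁+j₂=1  j₁+j₂+J+1=7
(j₁±m₁, j₂±m₂, J±M) = (3,2,1,1,3,2)
P² = 144/35
sum k=0..1:
  [0] +1/4 = 1/4
  [1] −1/6 = -1/6
S = 1/12
C² = P²·S² = 1/35 ; C = +0.169031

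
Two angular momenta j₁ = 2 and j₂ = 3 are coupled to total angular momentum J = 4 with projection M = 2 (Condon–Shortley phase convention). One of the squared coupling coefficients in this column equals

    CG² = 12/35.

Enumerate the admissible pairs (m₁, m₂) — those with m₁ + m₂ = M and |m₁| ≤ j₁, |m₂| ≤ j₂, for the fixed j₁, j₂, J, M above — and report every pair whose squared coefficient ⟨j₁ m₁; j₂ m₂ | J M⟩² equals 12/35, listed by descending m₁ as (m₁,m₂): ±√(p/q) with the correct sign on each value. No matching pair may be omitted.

Admissible pairs with m₁+m₂ = M = 2: (-1,3), (0,2), (1,1), (2,0)
  (m₁,m₂)=(2,0): CG² = 3/7, CG = +√(3/7)
  (m₁,m₂)=(1,1): CG² = 1/28, CG = +√(1/28)
  (m₁,m₂)=(0,2): CG² = 12/35, CG = −√(12/35)   ← matches the target
  (m₁,m₂)=(-1,3): CG² = 27/140, CG = −√(27/140)
Pairs with CG² = 12/35: (0,2): −√(12/35)

(0,2): −√(12/35)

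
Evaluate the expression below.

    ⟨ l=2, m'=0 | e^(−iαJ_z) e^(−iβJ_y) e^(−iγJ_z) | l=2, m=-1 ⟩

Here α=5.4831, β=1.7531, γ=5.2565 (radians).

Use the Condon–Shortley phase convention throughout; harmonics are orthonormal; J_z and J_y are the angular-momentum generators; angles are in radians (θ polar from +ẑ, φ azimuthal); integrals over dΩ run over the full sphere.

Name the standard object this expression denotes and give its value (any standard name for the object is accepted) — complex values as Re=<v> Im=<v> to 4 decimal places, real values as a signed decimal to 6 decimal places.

Wigner D-matrix element, Re=0.1130 Im=-0.1868

This is a Wigner D-matrix element — the rotation-matrix element ⟨l m'| R(α,β,γ) |l m⟩ in the angular-momentum basis.
First d^2_{0,-1}(β=1.7531), then the phase factors e^{-i(0)α} and e^{-i(-1)γ}:
With c≡cos(β/2)=0.639806 and s≡sin(β/2)=0.768536, N=[2·2·1·6]^{1/2}=4.898979
The bounds max(0,m−m')=0 and min(l+m,l−m')=1 give 2 terms
  k=0: (−1)^1·4.8990/(2)·0.6398^3·0.7685^1 = -0.493044
  k=1: (−1)^2·4.8990/(2)·0.6398^1·0.7685^3 = +0.711405
d^2_{0,-1}(1.7531) = -0.493044 +0.711405 = +0.218361
Phases: e^{-i·(0)·5.4831}=+1.000000+0.000000i, e^{-i·(-1)·5.2565}=+0.517658-0.855588i ⇒ D=+0.113036-0.186827i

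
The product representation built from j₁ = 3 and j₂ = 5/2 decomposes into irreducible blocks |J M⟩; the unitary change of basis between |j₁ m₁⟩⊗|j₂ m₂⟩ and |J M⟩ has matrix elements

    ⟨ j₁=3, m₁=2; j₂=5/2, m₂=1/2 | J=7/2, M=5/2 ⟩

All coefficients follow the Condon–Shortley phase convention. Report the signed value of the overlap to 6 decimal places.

-0.178174

triangle: 2!·4!·3!/10! = 288/3628800
(j±m)!: 5!·1!·3!·2!·6!·1! = 1036800
prefactor² = (2J+1)·Δ·N² = 4608/7
  k=0: +1/(0!·2!·1!·3!·3!·0!) = 1/72
  k=1: −1/(1!·1!·0!·2!·4!·1!) = -1/48
Σ = -1/144  ⇒  CG² = 4608/7·(-1/144)² = 2/63
CG = −√(2/63) = -0.178174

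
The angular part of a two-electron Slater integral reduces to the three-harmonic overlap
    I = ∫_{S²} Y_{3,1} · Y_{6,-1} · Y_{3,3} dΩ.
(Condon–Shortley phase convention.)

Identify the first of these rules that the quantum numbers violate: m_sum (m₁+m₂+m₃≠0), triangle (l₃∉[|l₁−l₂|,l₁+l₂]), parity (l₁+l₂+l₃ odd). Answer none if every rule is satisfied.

Σmᵢ = 3  ✗
l₃∈[|l₁−l₂|,l₁+l₂]=[3,9], have l₃=3
Σlᵢ = 12 ⇒ even

m_sum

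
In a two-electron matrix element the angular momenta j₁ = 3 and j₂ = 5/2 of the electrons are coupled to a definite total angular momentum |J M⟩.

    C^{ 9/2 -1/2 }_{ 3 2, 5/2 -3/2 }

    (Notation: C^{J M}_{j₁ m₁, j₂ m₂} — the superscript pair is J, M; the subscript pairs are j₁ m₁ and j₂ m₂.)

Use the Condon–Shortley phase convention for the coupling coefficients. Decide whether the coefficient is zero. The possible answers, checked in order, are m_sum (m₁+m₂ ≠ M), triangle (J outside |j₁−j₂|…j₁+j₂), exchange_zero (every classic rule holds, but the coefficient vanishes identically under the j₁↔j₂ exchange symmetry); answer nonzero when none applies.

m_sum

m-sum: m₁+m₂ = 2+(-3/2) = 1/2, M = -1/2  ✗ ⇒ coefficient is 0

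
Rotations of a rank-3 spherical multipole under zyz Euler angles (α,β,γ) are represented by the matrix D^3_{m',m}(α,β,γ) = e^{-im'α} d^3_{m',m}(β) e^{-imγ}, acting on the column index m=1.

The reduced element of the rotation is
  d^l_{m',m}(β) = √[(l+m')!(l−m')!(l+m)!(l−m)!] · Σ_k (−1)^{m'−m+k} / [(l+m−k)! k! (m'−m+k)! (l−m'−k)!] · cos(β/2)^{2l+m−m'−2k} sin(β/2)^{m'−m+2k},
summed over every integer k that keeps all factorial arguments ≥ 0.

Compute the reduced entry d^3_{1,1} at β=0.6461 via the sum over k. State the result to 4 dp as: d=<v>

d=0.1300

d^3_{1,1}(β=0.6461) via the finite sum:
c=cos(0.646100/2)=0.948272, s=sin(0.646100/2)=0.317460; N=√[24·2·24·2]=48.000000
k∈{0,1,2} keeps every argument non-negative
  k=0: (−1)^0·48.0000/(48)·0.9483^6·0.3175^0 = +0.727104
  k=1: (−1)^1·48.0000/(6)·0.9483^4·0.3175^2 = -0.651928
  k=2: (−1)^2·48.0000/(8)·0.9483^2·0.3175^4 = +0.054799
d^3_{1,1}(0.6461) = +0.727104 -0.651928 +0.054799 = +0.129975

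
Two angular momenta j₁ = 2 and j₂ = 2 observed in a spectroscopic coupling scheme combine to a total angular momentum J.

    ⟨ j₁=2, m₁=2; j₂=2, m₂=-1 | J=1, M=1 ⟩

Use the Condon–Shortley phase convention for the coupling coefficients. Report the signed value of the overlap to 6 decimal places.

+√(1/5) = +0.447214

j₁+j₂−J=3  J+j₁−j₂=1  J−j₁+j₂=1  j₁+j₂+J+1=6
(j₁±m₁, j₂±m₂, J±M) = (4,0,1,3,2,0)
P² = 36/5
sum k=0..0:
  [0] +1/6 = 1/6
S = 1/6
C² = P²·S² = 1/5 ; C = +0.447214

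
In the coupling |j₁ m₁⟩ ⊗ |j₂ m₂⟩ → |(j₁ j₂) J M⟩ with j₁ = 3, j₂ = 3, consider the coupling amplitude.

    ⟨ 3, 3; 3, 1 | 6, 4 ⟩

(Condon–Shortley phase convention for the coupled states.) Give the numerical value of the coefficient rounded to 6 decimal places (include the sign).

triangle: 0!*6!*6!/13! = 518400/6227020800
(j±m)!: 6!*0!*4!*2!*10!*2! = 250822656000
prefactor² = (2J+1)*Δ*N² = 2985984000/11
  k=0: +1/(0!*0!*0!*4!*6!*2!) = 1/34560
Σ = 1/34560  ⇒  CG² = 2985984000/11*(1/34560)² = 5/22
CG = +√(5/22) = +0.476731

+0.476731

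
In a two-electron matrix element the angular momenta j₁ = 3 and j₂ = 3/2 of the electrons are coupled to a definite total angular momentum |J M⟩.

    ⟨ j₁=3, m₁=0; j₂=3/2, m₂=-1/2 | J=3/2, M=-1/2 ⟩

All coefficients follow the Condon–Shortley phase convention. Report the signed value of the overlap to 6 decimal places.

-0.507093

√[4·3!3!0!/7! · 3!3!1!2!1!2!] = √(144/35)
  +(−1)^1/∏(1,2,2,0,1,0)! = -1/4  (running -1/4)
⟨..|..⟩ = √(144/35)·(-1/4) = -0.507093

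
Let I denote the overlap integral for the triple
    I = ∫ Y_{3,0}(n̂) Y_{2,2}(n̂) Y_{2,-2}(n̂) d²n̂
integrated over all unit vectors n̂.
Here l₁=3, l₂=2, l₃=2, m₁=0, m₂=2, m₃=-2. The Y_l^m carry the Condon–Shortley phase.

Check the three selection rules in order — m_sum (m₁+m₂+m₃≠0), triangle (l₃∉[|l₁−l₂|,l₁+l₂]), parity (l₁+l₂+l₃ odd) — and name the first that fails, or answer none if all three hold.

azimuthal sum: 0 + 2 − 2 = 0  ✓
1 ≤ 2 ≤ 5 (triangle on l)  ✓
L = 3 + 2 + 2 = 7 (odd)  ✗

parity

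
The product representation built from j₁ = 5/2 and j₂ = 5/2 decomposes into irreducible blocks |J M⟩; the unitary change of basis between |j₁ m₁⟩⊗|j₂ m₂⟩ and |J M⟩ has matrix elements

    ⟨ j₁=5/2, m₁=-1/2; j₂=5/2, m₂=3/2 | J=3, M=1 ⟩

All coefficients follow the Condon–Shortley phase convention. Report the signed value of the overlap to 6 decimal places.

+√(1/30) ≈ +0.182574

triangle: 2!×3!×3!/9! = 72/362880
(j±m)!: 2!×3!×4!×1!×4!×2! = 13824
prefactor² = (2J+1)×Δ×N² = 96/5
  k=1: −1/(1!×1!×2!×3!×1!×0!) = -1/12
  k=2: +1/(2!×0!×1!×2!×2!×1!) = 1/8
Σ = 1/24  ⇒  CG² = 96/5×(1/24)² = 1/30
CG = +√(1/30) = +0.182574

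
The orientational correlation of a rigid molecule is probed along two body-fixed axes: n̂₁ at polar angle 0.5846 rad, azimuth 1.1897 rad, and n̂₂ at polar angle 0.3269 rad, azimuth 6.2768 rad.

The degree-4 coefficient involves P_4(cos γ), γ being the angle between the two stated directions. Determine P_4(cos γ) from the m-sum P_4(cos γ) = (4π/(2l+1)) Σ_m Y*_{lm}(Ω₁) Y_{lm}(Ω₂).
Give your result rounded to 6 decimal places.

Addition theorem: P_4(cos γ) = (4π/9) Σ_m Y*_{lm}(Ω₁) Y_{lm}(Ω₂), m = −4…4:
  m=-4: (0.00190 - 0.04100j) × (0.00470 + 0.00012j) = 0.00001 - 0.00019j  (running Σ = 0.00001 - 0.00019j)
  m=-3: (-0.15965 - 0.07274j) × (0.03924 + 0.00075j) = -0.00621 - 0.00297j  (running Σ = -0.00620 - 0.00317j)
  m=-2: (-0.28505 + 0.27212j) × (0.18205 + 0.00232j) = -0.05253 + 0.04888j  (running Σ = -0.05872 + 0.04571j)
  m=-1: (0.15128 + 0.37755j) × (0.47162 + 0.00301j) = 0.07021 + 0.17852j  (running Σ = 0.01149 + 0.22423j)
  m=0: (-0.09900 + 0.00000j) × (0.44934 + 0.00000j) = -0.04448 + 0.00000j  (running Σ = -0.03300 + 0.22423j)
  m=1: (-0.15128 + 0.37755j) × (-0.47162 + 0.00301j) = 0.07021 - 0.17852j  (running Σ = 0.03721 + 0.04571j)
  m=2: (-0.28505 - 0.27212j) × (0.18205 - 0.00232j) = -0.05253 - 0.04888j  (running Σ = -0.01531 - 0.00317j)
  m=3: (0.15965 - 0.07274j) × (-0.03924 + 0.00075j) = -0.00621 + 0.00297j  (running Σ = -0.02152 - 0.00019j)
  m=4: (0.00190 + 0.04100j) × (0.00470 - 0.00012j) = 0.00001 + 0.00019j  (running Σ = -0.02151 + 0.00000j)
Total Σ_m = -0.02151 + 0.00000j. Multiply by 1.396263: -0.03003 + 0.00000j. P_4(cos γ) = -0.030032

-0.030032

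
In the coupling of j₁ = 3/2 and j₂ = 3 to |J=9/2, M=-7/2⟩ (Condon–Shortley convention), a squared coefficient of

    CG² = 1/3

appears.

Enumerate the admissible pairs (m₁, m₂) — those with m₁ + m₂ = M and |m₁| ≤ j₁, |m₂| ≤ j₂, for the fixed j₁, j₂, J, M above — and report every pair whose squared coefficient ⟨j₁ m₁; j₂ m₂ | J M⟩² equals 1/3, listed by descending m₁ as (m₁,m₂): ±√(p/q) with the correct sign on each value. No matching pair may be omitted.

(-1/2,-3): +√(1/3)

Admissible pairs with m₁+m₂ = M = -7/2: (-3/2,-2), (-1/2,-3)
  (m₁,m₂)=(-1/2,-3): CG² = 1/3, CG = +√(1/3)   ← matches the target
  (m₁,m₂)=(-3/2,-2): CG² = 2/3, CG = +√(2/3)
Pairs with CG² = 1/3: (-1/2,-3): +√(1/3)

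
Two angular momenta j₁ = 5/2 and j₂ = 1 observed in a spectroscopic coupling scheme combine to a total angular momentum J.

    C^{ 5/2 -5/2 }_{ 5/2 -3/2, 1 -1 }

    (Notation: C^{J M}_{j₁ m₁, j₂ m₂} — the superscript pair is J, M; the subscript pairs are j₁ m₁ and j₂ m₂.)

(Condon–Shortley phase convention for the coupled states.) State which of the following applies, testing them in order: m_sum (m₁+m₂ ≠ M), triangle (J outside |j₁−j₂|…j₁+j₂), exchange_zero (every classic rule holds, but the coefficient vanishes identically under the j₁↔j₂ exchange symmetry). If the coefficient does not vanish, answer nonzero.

m-sum: m₁+m₂ = -3/2+(-1) = -5/2, M = -5/2  ✓
triangle: |j₁−j₂| = 3/2 ≤ J = 5/2 ≤ j₁+j₂ = 7/2  ✓
exchange: j₁≠j₂ or m₁≠m₂ — the exchange symmetry imposes no constraint here
value check: CG = +√(2/7) = +0.534522 ≠ 0

nonzero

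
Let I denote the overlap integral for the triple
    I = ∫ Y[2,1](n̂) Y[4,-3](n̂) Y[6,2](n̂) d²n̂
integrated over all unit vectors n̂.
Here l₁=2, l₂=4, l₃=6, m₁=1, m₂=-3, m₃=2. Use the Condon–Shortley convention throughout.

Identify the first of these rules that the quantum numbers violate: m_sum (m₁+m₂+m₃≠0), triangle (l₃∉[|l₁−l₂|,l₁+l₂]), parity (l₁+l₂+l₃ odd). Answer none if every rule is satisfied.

azimuthal sum: 1 − 3 + 2 = 0  ✓
2 ≤ 6 ≤ 6 (triangle on l)  ✓
L = 2 + 4 + 6 = 12 (even)  ✓

none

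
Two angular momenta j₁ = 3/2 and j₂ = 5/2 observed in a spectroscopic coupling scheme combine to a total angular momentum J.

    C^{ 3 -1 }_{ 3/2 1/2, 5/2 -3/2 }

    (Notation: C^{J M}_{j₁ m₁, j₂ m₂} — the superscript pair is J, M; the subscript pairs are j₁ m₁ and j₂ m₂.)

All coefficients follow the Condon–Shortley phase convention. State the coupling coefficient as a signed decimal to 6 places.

+√(49/120) ≈ +0.639010

√[7·1!2!4!/8! · 2!1!1!4!2!4!] = √(96/5)
  +(−1)^0/∏(0,1,1,1,1,3)! = 1/6  (running 1/6)
  +(−1)^1/∏(1,0,0,0,2,4)! = -1/48  (running 7/48)
⟨..|..⟩ = √(96/5)·(7/48) = +0.639010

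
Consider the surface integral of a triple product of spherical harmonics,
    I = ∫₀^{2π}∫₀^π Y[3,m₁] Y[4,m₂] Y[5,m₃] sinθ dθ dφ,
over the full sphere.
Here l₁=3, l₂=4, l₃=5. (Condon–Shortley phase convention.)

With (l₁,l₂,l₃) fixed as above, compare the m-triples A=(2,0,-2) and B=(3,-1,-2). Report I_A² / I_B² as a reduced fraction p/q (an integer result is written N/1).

Same 3,4,5: normalisation and zero-m 3j drop out of the ratio.
A: Δ: 2! 4! 6! / 13! → 1/180180; sum: t=0:+1/576 t=1:−1/864 = 1/1728; 3j²(3 4 5; 2 0 -2) = Δ·Π!·Σ² = 5/1287  (sign -1)
B: Δ: 2! 4! 6! / 13! → 1/180180; sum: t=0:+1/1728 = 1/1728; 3j²(3 4 5; 3 -1 -2) = Δ·Π!·Σ² = 25/858  (sign -1)
I_A²/I_B² = (5/1287)/(25/858) = 2/15

2/15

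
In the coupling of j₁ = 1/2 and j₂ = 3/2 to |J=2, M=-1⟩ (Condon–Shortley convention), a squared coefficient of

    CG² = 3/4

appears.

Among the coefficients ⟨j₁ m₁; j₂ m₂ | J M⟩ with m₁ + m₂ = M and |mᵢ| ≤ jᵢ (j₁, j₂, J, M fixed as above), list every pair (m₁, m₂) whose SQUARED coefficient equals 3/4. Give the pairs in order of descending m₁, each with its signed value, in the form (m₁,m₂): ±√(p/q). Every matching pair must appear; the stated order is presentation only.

(-1/2,-1/2): +√(3/4)

Admissible pairs with m₁+m₂ = M = -1: (-1/2,-1/2), (1/2,-3/2)
  (m₁,m₂)=(1/2,-3/2): CG² = 1/4, CG = +√(1/4)
  (m₁,m₂)=(-1/2,-1/2): CG² = 3/4, CG = +√(3/4)   ← matches the target
Pairs with CG² = 3/4: (-1/2,-1/2): +√(3/4)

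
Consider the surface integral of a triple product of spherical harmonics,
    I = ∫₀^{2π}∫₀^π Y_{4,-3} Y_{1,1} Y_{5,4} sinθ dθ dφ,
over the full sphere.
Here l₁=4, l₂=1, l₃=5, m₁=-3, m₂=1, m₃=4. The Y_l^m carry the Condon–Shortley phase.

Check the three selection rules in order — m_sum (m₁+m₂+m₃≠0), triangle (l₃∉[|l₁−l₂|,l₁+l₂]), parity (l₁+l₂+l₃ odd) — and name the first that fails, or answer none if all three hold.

azimuthal sum: -3 + 1 + 4 = 2  ✗
3 ≤ 5 ≤ 5 (triangle on l)
L = 4 + 1 + 5 = 10 (even)

m_sum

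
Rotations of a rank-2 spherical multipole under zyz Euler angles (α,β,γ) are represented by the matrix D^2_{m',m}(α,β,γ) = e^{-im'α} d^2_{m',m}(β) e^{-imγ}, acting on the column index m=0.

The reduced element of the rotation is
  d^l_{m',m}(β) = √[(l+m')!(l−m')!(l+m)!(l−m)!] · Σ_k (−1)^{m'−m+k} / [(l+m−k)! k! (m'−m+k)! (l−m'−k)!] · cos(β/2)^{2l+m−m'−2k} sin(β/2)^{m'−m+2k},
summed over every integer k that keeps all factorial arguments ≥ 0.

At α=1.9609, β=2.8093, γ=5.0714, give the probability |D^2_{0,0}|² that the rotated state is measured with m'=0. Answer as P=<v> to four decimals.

Split into d^2_{0,0}(β=2.8093) × two z-phases.
Half-angle: c=0.165383, s=0.986229. N=√(2·2·2·2)=4.000000
The bounds max(0,m−m')=0 and min(l+m,l−m')=2 give 3 terms
  k=0: (−1)^0·4.0000/(4)·0.1654^4·0.9862^0 = +0.000748
  k=1: (−1)^1·4.0000/(1)·0.1654^2·0.9862^2 = -0.106414
  k=2: (−1)^2·4.0000/(4)·0.1654^0·0.9862^4 = +0.946045
d^2_{0,0}(2.8093) = +0.000748 -0.106414 +0.946045 = +0.840379
|D^2_{0,0}|² = |d^2_{0,0}(β)|² = (+0.840379)² = 0.706238 (the z-rotation phases have unit modulus)

P=0.7062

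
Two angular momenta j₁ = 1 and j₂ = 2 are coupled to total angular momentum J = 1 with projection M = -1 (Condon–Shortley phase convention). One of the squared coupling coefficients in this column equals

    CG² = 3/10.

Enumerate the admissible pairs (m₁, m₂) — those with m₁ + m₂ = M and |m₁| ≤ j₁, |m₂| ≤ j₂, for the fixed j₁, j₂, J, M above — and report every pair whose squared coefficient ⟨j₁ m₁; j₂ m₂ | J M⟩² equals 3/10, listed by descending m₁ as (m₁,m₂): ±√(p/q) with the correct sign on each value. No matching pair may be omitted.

Admissible pairs with m₁+m₂ = M = -1: (-1,0), (0,-1), (1,-2)
  (m₁,m₂)=(1,-2): CG² = 3/5, CG = +√(3/5)
  (m₁,m₂)=(0,-1): CG² = 3/10, CG = −√(3/10)   ← matches the target
  (m₁,m₂)=(-1,0): CG² = 1/10, CG = +√(1/10)
Pairs with CG² = 3/10: (0,-1): −√(3/10)

(0,-1): −√(3/10)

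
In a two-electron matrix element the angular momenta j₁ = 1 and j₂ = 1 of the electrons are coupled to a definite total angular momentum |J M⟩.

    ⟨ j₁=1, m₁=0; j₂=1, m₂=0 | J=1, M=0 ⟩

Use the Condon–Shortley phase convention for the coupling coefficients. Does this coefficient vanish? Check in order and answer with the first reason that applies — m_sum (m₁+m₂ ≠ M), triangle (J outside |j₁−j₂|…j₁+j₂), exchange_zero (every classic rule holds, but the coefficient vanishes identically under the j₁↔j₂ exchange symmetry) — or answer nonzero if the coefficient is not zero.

exchange_zero

m-sum: m₁+m₂ = 0+0 = 0, M = 0  ✓
triangle: |j₁−j₂| = 0 ≤ J = 1 ≤ j₁+j₂ = 2  ✓
exchange: j₁=j₂ and m₁=m₂, and (−1)^(j₁+j₂−J) = (−1)^1 = −1 forces ⟨j₁m₁;j₂m₂|JM⟩ = −⟨j₂m₂;j₁m₁|JM⟩ = −⟨j₁m₁;j₂m₂|JM⟩ ⇒ the coefficient vanishes identically
Racah sum check: Σ_k collapses to 0 ⇒ CG = 0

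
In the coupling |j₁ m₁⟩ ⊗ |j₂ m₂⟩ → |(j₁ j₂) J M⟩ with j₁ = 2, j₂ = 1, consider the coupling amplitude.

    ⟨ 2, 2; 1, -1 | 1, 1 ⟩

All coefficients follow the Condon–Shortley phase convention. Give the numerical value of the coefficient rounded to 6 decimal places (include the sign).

+√(3/5) ≈ +0.774597

√[3·2!2!0!/5! · 4!0!0!2!2!0!] = √(48/5)
  +(−1)^0/∏(0,2,0,0,2,0)! = 1/4  (running 1/4)
⟨..|..⟩ = √(48/5)·(1/4) = +0.774597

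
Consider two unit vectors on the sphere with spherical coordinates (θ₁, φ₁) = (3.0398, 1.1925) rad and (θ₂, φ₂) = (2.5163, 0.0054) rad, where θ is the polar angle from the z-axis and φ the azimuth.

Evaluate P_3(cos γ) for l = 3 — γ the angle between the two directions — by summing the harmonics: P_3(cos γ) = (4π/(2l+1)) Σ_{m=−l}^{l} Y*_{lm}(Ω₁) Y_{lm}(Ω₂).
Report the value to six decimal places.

Term-by-term m-sum for l=3 (normalisation 4π/7 = 1.795196):
  [-3]  conj(Y_{3,-3})(Ω₁) = -0.000397-0.000185i ; Y_{3,-3}(Ω₂) = +0.083661-0.001355i ; Δ = -0.000033-0.000015i
  [-2]  conj(Y_{3,-2})(Ω₁) = +0.007634-0.007207i ; Y_{3,-2}(Ω₂) = -0.283882+0.003066i ; Δ = -0.002145+0.002069i
  [-1]  conj(Y_{3,-1})(Ω₁) = +0.047891+0.120499i ; Y_{3,-1}(Ω₂) = +0.432606-0.002336i ; Δ = +0.020999+0.052017i
  [+0]  conj(Y_{3,0})(Ω₁) = -0.723322-0.000000i ; Y_{3,0}(Ω₂) = -0.086812+0.000000i ; Δ = +0.062793+0.000000i
  [+1]  conj(Y_{3,1})(Ω₁) = -0.047891+0.120499i ; Y_{3,1}(Ω₂) = -0.432606-0.002336i ; Δ = +0.020999-0.052017i
  [+2]  conj(Y_{3,2})(Ω₁) = +0.007634+0.007207i ; Y_{3,2}(Ω₂) = -0.283882-0.003066i ; Δ = -0.002145-0.002069i
  [+3]  conj(Y_{3,3})(Ω₁) = +0.000397-0.000185i ; Y_{3,3}(Ω₂) = -0.083661-0.001355i ; Δ = -0.000033+0.000015i
Total Σ_m = +0.100435-0.000000i. Multiply by 1.795196: +0.180300-0.000000i. P_3(cos γ) = 0.180300

0.180300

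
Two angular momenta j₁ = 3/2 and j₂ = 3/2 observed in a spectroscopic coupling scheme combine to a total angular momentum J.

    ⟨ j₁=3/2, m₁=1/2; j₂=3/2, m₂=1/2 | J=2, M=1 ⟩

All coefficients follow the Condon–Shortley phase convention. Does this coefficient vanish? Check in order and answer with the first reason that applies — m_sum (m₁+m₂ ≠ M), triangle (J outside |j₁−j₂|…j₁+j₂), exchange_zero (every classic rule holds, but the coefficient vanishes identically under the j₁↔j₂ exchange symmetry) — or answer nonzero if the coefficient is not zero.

m-sum: m₁+m₂ = 1/2+1/2 = 1, M = 1  ✓
triangle: |j₁−j₂| = 0 ≤ J = 2 ≤ j₁+j₂ = 3  ✓
exchange: j₁=j₂ and m₁=m₂, and (−1)^(j₁+j₂−J) = (−1)^1 = −1 forces ⟨j₁m₁;j₂m₂|JM⟩ = −⟨j₂m₂;j₁m₁|JM⟩ = −⟨j₁m₁;j₂m₂|JM⟩ ⇒ the coefficient vanishes identically
Racah sum check: Σ_k collapses to 0 ⇒ CG = 0

exchange_zero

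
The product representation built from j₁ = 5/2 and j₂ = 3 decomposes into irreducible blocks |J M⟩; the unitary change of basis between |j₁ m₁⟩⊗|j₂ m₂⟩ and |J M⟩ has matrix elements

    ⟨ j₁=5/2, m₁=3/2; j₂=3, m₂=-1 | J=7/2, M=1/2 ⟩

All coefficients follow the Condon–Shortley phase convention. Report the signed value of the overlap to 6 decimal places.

+0.356348

triangle: 2!×3!×4!/10! = 288/3628800
(j±m)!: 4!×1!×2!×4!×4!×3! = 165888
prefactor² = (2J+1)×Δ×N² = 18432/175
  k=0: +1/(0!×2!×1!×2!×2!×2!) = 1/16
  k=1: −1/(1!×1!×0!×1!×3!×3!) = -1/36
Σ = 5/144  ⇒  CG² = 18432/175×(5/144)² = 8/63
CG = +√(8/63) = +0.356348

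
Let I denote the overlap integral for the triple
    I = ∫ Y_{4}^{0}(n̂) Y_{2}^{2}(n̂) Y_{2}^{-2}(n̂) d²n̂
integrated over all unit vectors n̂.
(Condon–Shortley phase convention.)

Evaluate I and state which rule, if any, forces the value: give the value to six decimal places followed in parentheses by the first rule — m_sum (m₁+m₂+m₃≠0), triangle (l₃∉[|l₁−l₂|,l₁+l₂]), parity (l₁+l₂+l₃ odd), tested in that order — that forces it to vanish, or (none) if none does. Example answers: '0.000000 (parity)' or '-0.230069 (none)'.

0.040299 (none)

Checks pass: Σm=0; 8 even; l₃=2∈[2,6].
(2·4+1)(2·2+1)(2·2+1) = 225
Δ: 4! 4! 0! / 9! → 1/630
sum: t=2:+1/16 = 1/16
3j²(4 2 2; 0 0 0) = Δ·Π!·Σ² = 2/35  (sign +1)
sum: t=4:+1/576 = 1/576
3j²(4 2 2; 0 2 -2) = Δ·Π!·Σ² = 1/630  (sign +1)
combine: 4πI² = 225·2/35·1/630 = 1/49
take √, sign +1: I = 0.04029926
No selection rule forces the value: the integral is nonzero (none).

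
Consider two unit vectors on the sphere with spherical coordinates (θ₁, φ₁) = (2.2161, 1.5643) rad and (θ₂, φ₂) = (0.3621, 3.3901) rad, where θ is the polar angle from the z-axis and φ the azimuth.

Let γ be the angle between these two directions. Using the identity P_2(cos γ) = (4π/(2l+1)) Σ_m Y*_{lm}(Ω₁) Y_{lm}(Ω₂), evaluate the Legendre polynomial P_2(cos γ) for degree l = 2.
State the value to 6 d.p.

0.102609

Addition theorem: P_2(cos γ) = (4π/5) Σ_m Y*_{lm}(Ω₁) Y_{lm}(Ω₂), m = −2…2:
  m=-2: (-0.246526, 0.003203) × (0.042607, -0.023111) = (-0.010430, 0.005834)  (running Σ = (-0.010430, 0.005834))
  m=-1: (-0.002411, -0.371203) × (-0.248059, 0.062946) = (0.023964, 0.091928)  (running Σ = (0.013534, 0.097762))
  m=0: (0.026870, -0.000000) × (0.512052, 0.000000) = (0.013759, 0.000000)  (running Σ = (0.027293, 0.097762))
  m=1: (0.002411, -0.371203) × (0.248059, 0.062946) = (0.023964, -0.091928)  (running Σ = (0.051256, 0.005834))
  m=2: (-0.246526, -0.003203) × (0.042607, 0.023111) = (-0.010430, -0.005834)  (running Σ = (0.040827, -0.000000))
Σ over m = (0.040827, -0.000000); ×(4π/5) → (0.102609, -0.000000). Real part: 0.102609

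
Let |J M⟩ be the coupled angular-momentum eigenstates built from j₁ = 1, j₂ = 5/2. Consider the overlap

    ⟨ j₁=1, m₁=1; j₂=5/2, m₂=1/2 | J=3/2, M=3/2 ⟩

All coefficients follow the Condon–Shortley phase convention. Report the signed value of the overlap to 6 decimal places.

+√(1/15) ≈ +0.258199

j₁+j₂−J=2  J+j₁−j₂=0  J−j₁+j₂=3  j₁+j₂+J+1=6
(j₁±m₁, j₂±m₂, J±M) = (2,0,3,2,3,0)
P² = 48/5
sum k=0..0:
  [0] +1/12 = 1/12
S = 1/12
C² = P²·S² = 1/15 ; C = +0.258199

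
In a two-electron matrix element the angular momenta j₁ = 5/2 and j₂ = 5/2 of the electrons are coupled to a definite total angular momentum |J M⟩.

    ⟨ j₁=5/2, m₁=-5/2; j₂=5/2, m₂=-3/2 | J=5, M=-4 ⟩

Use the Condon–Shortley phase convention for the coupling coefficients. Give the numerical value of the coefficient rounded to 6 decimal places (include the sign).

+0.707107

triangle: 0!*5!*5!/11! = 14400/39916800
(j±m)!: 0!*5!*1!*4!*1!*9! = 1045094400
prefactor² = (2J+1)*Δ*N² = 4147200
  k=0: +1/(0!*0!*5!*1!*0!*4!) = 1/2880
Σ = 1/2880  ⇒  CG² = 4147200*(1/2880)² = 1/2
CG = +√(1/2) = +0.707107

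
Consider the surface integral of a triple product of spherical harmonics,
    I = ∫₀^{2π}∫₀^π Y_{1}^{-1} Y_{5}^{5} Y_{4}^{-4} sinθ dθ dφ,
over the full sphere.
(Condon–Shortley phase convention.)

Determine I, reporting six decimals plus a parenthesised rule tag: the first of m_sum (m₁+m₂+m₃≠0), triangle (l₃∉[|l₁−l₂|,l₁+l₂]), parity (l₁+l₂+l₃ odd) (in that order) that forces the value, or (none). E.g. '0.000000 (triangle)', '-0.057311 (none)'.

-0.329416 (none)

Checks pass: Σm=0; 10 even; l₃=4∈[4,6].
(2·1+1)(2·5+1)(2·4+1) = 297
Δ: 2! 0! 8! / 11! → 1/495
sum: t=1:−1/576 = -1/576
3j²(1 5 4; 0 0 0) = Δ·Π!·Σ² = 5/99  (sign -1)
sum: t=2:+1/80640 = 1/80640
3j²(1 5 4; -1 5 -4) = Δ·Π!·Σ² = 1/11  (sign +1)
combine: 4πI² = 297·5/99·1/11 = 15/11
take √, sign -1: I = -0.32941575
No selection rule forces the value: the integral is nonzero (none).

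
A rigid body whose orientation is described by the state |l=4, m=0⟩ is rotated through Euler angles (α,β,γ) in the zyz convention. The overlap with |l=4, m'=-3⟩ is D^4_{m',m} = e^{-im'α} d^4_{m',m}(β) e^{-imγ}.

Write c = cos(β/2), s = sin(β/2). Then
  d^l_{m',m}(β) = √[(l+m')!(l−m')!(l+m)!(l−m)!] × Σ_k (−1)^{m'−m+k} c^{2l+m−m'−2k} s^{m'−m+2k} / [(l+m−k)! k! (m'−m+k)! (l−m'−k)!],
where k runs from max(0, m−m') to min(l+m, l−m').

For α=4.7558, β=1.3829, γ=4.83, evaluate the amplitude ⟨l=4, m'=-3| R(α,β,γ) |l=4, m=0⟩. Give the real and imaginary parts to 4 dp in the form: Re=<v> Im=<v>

Re=-0.0340 Im=0.2597

Split into d^4_{-3,0}(β=1.3829) × two z-phases.
Half-angle: c=0.770322, s=0.637655. N=√(1·5040·24·24)=1703.830978
k: max(0,(0)−(-3))=3 … min(4+(0),4−(-3))=4
  k=3: (−1)^0·1703.8310/(144)·0.7703^5·0.6377^3 = +0.832115
  k=4: (−1)^1·1703.8310/(144)·0.7703^3·0.6377^5 = -0.570177
d^4_{-3,0}(1.3829) = +0.832115 -0.570177 = +0.261938
Attach z-rotation phases: D = e^{-i(-3)(4.7558)}·(+0.261938)·e^{-i(0)(4.8300)} = -0.034017+0.259720i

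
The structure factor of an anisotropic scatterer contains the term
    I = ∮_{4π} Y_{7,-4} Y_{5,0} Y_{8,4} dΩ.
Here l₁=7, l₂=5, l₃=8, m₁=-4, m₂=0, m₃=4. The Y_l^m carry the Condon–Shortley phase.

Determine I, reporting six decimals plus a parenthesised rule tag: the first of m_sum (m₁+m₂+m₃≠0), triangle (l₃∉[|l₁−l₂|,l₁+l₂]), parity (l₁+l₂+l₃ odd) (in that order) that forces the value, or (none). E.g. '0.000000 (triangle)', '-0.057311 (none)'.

-0.123255 (none)

Checks pass: Σm=0; 20 even; l₃=8∈[2,12].
(2·7+1)(2·5+1)(2·8+1) = 2805
Δ: 4! 10! 6! / 21! → 1/814773960
sum: t=0:+1/87091200 t=1:−1/4976640 t=2:+1/2073600 t=3:−1/4976640 t=4:+1/87091200 = 1/9676800
3j²(7 5 8; 0 0 0) = Δ·Π!·Σ² = 360/46189  (sign +1)
sum: t=1:−1/1045094400 t=2:+1/52254720 t=3:−1/23224320 t=4:+1/87091200 = -1/74649600
3j²(7 5 8; -4 0 4) = Δ·Π!·Σ² = 110/12597  (sign -1)
combine: 4πI² = 2805·360/46189·110/12597 = 198000/1037153
take √, sign -1: I = -0.12325548
No selection rule forces the value: the integral is nonzero (none).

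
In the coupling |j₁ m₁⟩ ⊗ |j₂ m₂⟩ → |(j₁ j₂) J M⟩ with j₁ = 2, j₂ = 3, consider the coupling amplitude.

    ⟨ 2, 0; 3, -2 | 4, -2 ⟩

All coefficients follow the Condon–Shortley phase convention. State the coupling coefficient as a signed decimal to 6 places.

j₁+j₂−J=1  J+j₁−j₂=3  J−j₁+j₂=5  j₁+j₂+J+1=10
(j₁±m₁, j₂±m₂, J±M) = (2,2,1,5,2,6)
P² = 8640/7
sum k=0..1:
  [0] +1/48 = 1/48
  [1] −1/240 = -1/240
S = 1/60
C² = P²·S² = 12/35 ; C = +0.585540

+√(12/35) = +0.585540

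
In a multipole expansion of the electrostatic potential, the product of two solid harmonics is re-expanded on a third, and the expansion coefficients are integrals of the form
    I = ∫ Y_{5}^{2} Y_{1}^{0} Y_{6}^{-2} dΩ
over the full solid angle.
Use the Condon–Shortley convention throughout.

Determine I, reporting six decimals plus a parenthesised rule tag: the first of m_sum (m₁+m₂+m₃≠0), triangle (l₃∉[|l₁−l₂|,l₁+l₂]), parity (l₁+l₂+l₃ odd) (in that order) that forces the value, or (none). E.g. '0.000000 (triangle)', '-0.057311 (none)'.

Checks pass: Σm=0; 12 even; l₃=6∈[4,6].
(2·5+1)(2·1+1)(2·6+1) = 429
Δ: 0! 10! 2! / 13! → 1/858
sum: t=0:+1/14400 = 1/14400
3j²(5 1 6; 0 0 0) = Δ·Π!·Σ² = 6/143  (sign +1)
sum: t=0:+1/30240 = 1/30240
3j²(5 1 6; 2 0 -2) = Δ·Π!·Σ² = 16/429  (sign +1)
combine: 4πI² = 429·6/143·16/429 = 96/143
take √, sign +1: I = 0.23113338
No selection rule forces the value: the integral is nonzero (none).

0.231133 (none)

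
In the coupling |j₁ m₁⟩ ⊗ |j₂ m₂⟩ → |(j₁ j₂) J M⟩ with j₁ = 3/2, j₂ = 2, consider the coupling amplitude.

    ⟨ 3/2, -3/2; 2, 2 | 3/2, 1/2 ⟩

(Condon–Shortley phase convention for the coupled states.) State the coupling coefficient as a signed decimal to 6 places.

+0.632456

√[4·2!1!2!/6! · 0!3!4!0!2!1!] = √(32/5)
  +(−1)^2/∏(2,0,1,2,0,0)! = 1/4  (running 1/4)
⟨..|..⟩ = √(32/5)·(1/4) = +0.632456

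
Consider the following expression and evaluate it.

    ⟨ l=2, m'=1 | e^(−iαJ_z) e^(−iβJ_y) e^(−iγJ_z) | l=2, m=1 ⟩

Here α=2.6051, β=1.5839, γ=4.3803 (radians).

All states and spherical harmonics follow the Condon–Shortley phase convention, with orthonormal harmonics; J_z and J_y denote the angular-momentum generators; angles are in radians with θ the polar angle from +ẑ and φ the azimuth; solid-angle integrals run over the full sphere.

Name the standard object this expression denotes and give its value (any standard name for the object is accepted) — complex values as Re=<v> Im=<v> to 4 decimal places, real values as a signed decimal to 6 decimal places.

Wigner D-matrix element, Re=-0.3866 Im=0.3271

This is a Wigner D-matrix element — the rotation-matrix element ⟨l m'| R(α,β,γ) |l m⟩ in the angular-momentum basis.
First d^2_{1,1}(β=1.5839), then the phase factors e^{-i(1)α} and e^{-i(1)γ}:
c=cos(1.583900/2)=0.702459, s=sin(1.583900/2)=0.711724; N=√[6·1·6·1]=6.000000
k: max(0,(1)−(1))=0 … min(2+(1),2−(1))=1
  k=0: (−1)^0·6.0000/(6)·0.7025^4·0.7117^0 = +0.243491
  k=1: (−1)^1·6.0000/(2)·0.7025^2·0.7117^2 = -0.749871
d^2_{1,1}(1.5839) = +0.243491 -0.749871 = -0.506380
Attach z-rotation phases: D = e^{-i(1)(2.6051)}·(-0.506380)·e^{-i(1)(4.3803)} = -0.386577+0.327076i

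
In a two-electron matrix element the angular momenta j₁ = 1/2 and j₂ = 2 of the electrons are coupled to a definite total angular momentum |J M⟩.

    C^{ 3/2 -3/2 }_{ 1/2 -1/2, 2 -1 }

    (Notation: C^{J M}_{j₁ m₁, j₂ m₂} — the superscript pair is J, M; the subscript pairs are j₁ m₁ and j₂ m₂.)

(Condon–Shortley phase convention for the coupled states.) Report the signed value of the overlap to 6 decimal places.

-0.447214  (= −√(1/5))

triangle: 1!*0!*3!/5! = 6/120
(j±m)!: 0!*1!*1!*3!*0!*3! = 36
prefactor² = (2J+1)*Δ*N² = 36/5
  k=1: −1/(1!*0!*0!*0!*0!*3!) = -1/6
Σ = -1/6  ⇒  CG² = 36/5*(-1/6)² = 1/5
CG = −√(1/5) = -0.447214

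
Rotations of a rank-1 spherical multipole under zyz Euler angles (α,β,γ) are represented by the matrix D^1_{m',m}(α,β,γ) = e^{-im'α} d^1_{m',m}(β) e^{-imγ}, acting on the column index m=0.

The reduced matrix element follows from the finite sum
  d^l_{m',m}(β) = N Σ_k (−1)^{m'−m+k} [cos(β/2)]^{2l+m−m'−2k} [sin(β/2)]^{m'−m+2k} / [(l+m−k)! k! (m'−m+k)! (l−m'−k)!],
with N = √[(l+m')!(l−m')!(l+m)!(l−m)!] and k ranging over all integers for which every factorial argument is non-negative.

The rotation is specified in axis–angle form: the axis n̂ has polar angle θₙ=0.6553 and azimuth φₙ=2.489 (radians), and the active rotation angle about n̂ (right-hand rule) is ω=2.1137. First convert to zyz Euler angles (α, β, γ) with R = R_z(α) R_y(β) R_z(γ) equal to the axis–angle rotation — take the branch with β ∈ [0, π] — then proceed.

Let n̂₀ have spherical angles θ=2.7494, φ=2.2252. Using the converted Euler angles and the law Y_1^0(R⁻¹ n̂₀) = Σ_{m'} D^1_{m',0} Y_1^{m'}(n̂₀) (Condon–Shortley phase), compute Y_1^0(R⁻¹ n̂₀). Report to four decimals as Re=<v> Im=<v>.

Axis–angle → zyz. n̂ = (sinθₙcosφₙ, sinθₙsinφₙ, cosθₙ) = (-0.484173, +0.370055, +0.792865), ω = 2.1137.
R = I cosω + sinω [n̂]ₓ + (1−cosω) n̂n̂ᵀ gives
  R = [-0.161091, -0.950596, -0.265362; +0.407126, -0.308936, +0.859539; -0.899054, +0.030429, +0.436779]
β = atan2(√(R₁₃²+R₂₃²), R₃₃) = 1.118781; α = atan2(R₂₃, R₁₃) mod 2π = 1.870239; γ = atan2(R₃₂, −R₃₁) mod 2π = 0.033832
Need the full column D^1_{m',0} for m'=−1..1 at α=1.8702, β=1.1188, γ=0.0338.
cos(β/2)=0.847579, sin(β/2)=0.530670
d^1_{-1,0}: single k=1 term ⇒ +0.636091;  D = -0.187639+0.607786i
d^1_{0,0}: k∈[0..1] ⇒ +0.718390 -0.281610 = +0.436779;  D = +0.436779+0.000000i
d^1_{1,0}: single k=0 term ⇒ -0.636091;  D = +0.187639+0.607786i
Y_1^{m'}(θ=2.7494,φ=2.2252) and Σ D·Y over m':
  (-0.1876+0.6078i)·(-0.0804-0.1048i)  (+0.4368+0.0000i)·(-0.4515+0.0000i)  (+0.1876+0.6078i)·(+0.0804-0.1048i)
Y_1^0(R⁻¹ n̂) = -0.039685+0.000000i

Re=-0.0397 Im=0.0000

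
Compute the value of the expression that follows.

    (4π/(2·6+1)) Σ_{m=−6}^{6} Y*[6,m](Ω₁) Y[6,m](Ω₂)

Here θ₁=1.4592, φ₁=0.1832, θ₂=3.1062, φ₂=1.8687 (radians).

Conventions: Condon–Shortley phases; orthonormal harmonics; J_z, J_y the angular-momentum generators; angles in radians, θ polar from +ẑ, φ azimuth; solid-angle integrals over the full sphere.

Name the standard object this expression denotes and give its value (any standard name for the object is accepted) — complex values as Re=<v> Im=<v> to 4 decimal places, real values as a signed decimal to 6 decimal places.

This sum is the spherical-harmonic addition theorem: it equals the Legendre polynomial P_l(cos γ) of the angle γ between the two directions.
Term-by-term m-sum for l=6 (normalisation 4π/13 = 0.966644):
  term(m=-6) = -0.00000 + 0.00000j   from Y*(Ω₁)=0.21140 + 0.41454j, Y(Ω₂)=0.00000 + 0.00000j
  term(m=-5) = 0.00000 + 0.00000j   from Y*(Ω₁)=0.11001 + 0.14328j, Y(Ω₂)=0.00000 + 0.00000j
  term(m=-4) = -0.00000 + 0.00000j   from Y*(Ω₁)=-0.22337 - 0.20103j, Y(Ω₂)=0.00000 - 0.00001j
  term(m=-3) = 0.00002 + 0.00004j   from Y*(Ω₁)=-0.17385 - 0.10649j, Y(Ω₂)=-0.00018 - 0.00014j
  term(m=-2) = -0.00159 + 0.00037j   from Y*(Ω₁)=0.23479 + 0.09010j, Y(Ω₂)=-0.00538 + 0.00365j
  term(m=-1) = 0.00280 + 0.02432j   from Y*(Ω₁)=0.20770 + 0.03848j, Y(Ω₂)=0.03402 + 0.11079j
  term(m=+0) = -0.23902 + 0.00000j   from Y*(Ω₁)=-0.23812 + 0.00000j, Y(Ω₂)=1.00377 + 0.00000j
  term(m=+1) = 0.00280 - 0.02432j   from Y*(Ω₁)=-0.20770 + 0.03848j, Y(Ω₂)=-0.03402 + 0.11079j
  term(m=+2) = -0.00159 - 0.00037j   from Y*(Ω₁)=0.23479 - 0.09010j, Y(Ω₂)=-0.00538 - 0.00365j
  term(m=+3) = 0.00002 - 0.00004j   from Y*(Ω₁)=0.17385 - 0.10649j, Y(Ω₂)=0.00018 - 0.00014j
  term(m=+4) = -0.00000 - 0.00000j   from Y*(Ω₁)=-0.22337 + 0.20103j, Y(Ω₂)=0.00000 + 0.00001j
  term(m=+5) = 0.00000 - 0.00000j   from Y*(Ω₁)=-0.11001 + 0.14328j, Y(Ω₂)=-0.00000 + 0.00000j
  term(m=+6) = -0.00000 - 0.00000j   from Y*(Ω₁)=0.21140 - 0.41454j, Y(Ω₂)=0.00000 - 0.00000j
Total Σ_m = -0.23657 - 0.00000j. Multiply by 0.966644: -0.22868 - 0.00000j. P_6(cos γ) = -0.228675

Legendre polynomial (addition theorem), -0.228675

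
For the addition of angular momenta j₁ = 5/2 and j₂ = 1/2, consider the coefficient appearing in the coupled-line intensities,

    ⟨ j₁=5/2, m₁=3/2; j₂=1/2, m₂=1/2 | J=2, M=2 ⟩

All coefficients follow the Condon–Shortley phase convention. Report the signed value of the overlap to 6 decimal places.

j₁+j₂−J=1  J+j₁−j₂=4  J−j₁+j₂=0  j₁+j₂+J+1=6
(j₁±m₁, j₂±m₂, J±M) = (4,1,1,0,4,0)
P² = 96
sum k=1..1:
  [1] −1/24 = -1/24
S = -1/24
C² = P²·S² = 1/6 ; C = -0.408248

−√(1/6) = -0.408248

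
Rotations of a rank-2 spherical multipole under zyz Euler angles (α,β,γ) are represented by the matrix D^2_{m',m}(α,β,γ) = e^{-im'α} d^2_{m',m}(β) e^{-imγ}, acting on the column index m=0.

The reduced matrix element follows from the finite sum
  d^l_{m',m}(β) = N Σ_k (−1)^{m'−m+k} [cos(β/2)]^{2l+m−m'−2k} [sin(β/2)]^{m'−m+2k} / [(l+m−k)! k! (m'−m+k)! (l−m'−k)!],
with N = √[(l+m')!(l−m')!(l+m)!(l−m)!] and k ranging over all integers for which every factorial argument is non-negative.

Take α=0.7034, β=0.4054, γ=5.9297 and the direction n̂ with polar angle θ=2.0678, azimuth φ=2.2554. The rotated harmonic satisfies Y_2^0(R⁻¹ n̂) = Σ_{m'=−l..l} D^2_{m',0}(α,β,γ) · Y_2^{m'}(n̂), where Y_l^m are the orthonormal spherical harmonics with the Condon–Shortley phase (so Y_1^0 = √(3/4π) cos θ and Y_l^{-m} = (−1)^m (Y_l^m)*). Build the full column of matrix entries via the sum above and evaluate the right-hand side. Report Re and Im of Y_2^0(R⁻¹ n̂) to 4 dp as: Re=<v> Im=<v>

Re=-0.1391 Im=0.0000

Need the full column D^2_{m',0} for m'=−2..2 at α=0.7034, β=0.4054, γ=5.9297.
cos(β/2)=0.979527, sin(β/2)=0.201315
d^2_{-2,0}: single k=2 term ⇒ +0.095249;  D = +0.015551+0.093971i
d^2_{-1,0}: k∈[1..2] ⇒ +0.463447 -0.019576 = +0.443871;  D = +0.338517+0.287102i
d^2_{0,0}: k∈[0..2] ⇒ +0.920587 -0.155541 +0.001642 = +0.766689;  D = +0.766689+0.000000i
d^2_{1,0}: k∈[0..1] ⇒ -0.463447 +0.019576 = -0.443871;  D = -0.338517+0.287102i
d^2_{2,0}: single k=0 term ⇒ +0.095249;  D = +0.015551-0.093971i
Y_2^{m'}(θ=2.0678,φ=2.2554) and Σ D·Y over m':
  (+0.0156+0.0940i)·(-0.0598+0.2924i)  (+0.3385+0.2871i)·(+0.2047+0.2508i)  (+0.7667+0.0000i)·(-0.1003+0.0000i)  (-0.3385+0.2871i)·(-0.2047+0.2508i)  (+0.0156-0.0940i)·(-0.0598-0.2924i)
Y_2^0(R⁻¹ n̂) = -0.139114-0.000000i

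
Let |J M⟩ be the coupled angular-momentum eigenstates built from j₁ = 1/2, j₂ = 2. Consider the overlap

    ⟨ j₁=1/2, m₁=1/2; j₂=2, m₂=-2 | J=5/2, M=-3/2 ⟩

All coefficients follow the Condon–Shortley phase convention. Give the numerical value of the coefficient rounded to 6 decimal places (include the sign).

√[6·0!1!4!/6! · 1!0!0!4!1!4!] = √(576/5)
  +(−1)^0/∏(0,0,0,0,1,4)! = 1/24  (running 1/24)
⟨..|..⟩ = √(576/5)·(1/24) = +0.447214

+√(1/5) = +0.447214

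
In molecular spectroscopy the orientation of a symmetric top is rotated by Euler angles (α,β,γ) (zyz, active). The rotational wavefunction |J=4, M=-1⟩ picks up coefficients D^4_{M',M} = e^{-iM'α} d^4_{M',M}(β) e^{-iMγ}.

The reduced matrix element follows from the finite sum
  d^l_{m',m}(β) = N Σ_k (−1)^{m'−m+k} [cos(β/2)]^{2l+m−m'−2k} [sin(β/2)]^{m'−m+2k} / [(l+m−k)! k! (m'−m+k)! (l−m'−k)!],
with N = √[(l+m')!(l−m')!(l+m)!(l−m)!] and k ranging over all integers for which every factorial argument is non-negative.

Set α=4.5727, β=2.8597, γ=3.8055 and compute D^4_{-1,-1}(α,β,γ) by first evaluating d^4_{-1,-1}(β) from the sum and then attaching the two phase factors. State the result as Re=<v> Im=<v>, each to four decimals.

D^4_{-1,-1}(4.5727,2.8597,3.8055) = e^{-i·-1·4.5727}·d^4_{-1,-1}(2.8597)·e^{-i·-1·3.8055}. Compute d first:
Half-angle: c=0.140480, s=0.990083. N=√(6·120·6·120)=720.000000
k∈{0,1,2,3} keeps every argument non-negative
  k=0: (−1)^0·720.0000/(720)·0.1405^8·0.9901^0 = +0.000000
  k=1: (−1)^1·720.0000/(48)·0.1405^6·0.9901^2 = -0.000113
  k=2: (−1)^2·720.0000/(24)·0.1405^4·0.9901^4 = +0.011227
  k=3: (−1)^3·720.0000/(72)·0.1405^2·0.9901^6 = -0.185892
d^4_{-1,-1}(2.8597) = +0.000000 -0.000113 +0.011227 -0.185892 = -0.174778
D = (-0.139235-0.990259i)·(-0.174778)·(-0.787591-0.616199i) = +0.087483-0.151308i

Re=0.0875 Im=-0.1513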